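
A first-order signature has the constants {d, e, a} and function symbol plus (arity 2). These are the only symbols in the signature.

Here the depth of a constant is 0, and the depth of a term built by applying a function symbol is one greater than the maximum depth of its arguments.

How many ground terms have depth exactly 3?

21465

Count level by level. With function symbols plus/2, the terms of depth ≤ k are the 3 constants together with each function applied to depth-≤(k−1) tuples, so N_k = 3 + N_{k-1}^2.
N_0 = 3
N_1 = 3 + 3^2 = 12
N_2 = 3 + 12^2 = 147
N_3 = 3 + 147^2 = 21612
Terms of depth exactly 3: N_3 − N_2 = 21612 − 147 = 21465.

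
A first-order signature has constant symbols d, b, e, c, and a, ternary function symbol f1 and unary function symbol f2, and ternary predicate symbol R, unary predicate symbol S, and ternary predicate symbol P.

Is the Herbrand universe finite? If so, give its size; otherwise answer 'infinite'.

The signature has at least one function symbol (f1, arity 3) and at least one constant (d).
Iterating f1 gives infinitely many distinct ground terms: d, f1(d, d, d), f1(f1(d, d, d), f1(d, d, d), f1(d, d, d)), ...
So the Herbrand universe is infinite.

infinite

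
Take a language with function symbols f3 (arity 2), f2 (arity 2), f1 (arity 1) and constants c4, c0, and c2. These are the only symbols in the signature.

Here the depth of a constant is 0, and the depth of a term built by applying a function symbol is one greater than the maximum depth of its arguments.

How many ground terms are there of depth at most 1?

Count level by level. With function symbols f3/2, f2/2, f1/1, the terms of depth ≤ k are the 3 constants together with each function applied to depth-≤(k−1) tuples, so N_k = 3 + N_{k-1}^2 + N_{k-1}^2 + N_{k-1}.
N_0 = 3
N_1 = 3 + 3^2 + 3^2 + 3 = 24

24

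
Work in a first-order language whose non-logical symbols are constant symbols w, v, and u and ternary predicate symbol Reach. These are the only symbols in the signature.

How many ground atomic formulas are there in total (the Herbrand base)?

With no function symbols, the Herbrand universe is just the 3 constants.
Ground atoms per predicate: Reach: 3^3 = 27.
Herbrand base size = 27 = 27.

27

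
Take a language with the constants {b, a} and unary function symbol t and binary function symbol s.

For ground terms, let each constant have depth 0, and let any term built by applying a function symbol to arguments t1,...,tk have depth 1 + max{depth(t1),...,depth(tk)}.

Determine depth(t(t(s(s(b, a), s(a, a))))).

depth(s(b, a)) = 1 + max(0, 0) = 1
depth(s(a, a)) = 1 + max(0, 0) = 1
depth(s(s(b, a), s(a, a))) = 1 + max(1, 1) = 2
depth(t(s(s(b, a), s(a, a)))) = 1 + depth(s(s(b, a), s(a, a))) = 1 + 2 = 3
depth(t(t(s(s(b, a), s(a, a))))) = 1 + depth(t(s(s(b, a), s(a, a)))) = 1 + 3 = 4

4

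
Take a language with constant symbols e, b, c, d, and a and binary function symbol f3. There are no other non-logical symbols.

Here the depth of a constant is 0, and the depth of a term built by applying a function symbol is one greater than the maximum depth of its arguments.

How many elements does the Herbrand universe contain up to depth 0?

5

If N_k denotes the number of depth-≤k ground terms, the 5 constants give N_0 = 5, and each function symbol of arity r contributes N_{k-1}^r new terms at level k: N_k = 5 + N_{k-1}^2.
N_0 = 5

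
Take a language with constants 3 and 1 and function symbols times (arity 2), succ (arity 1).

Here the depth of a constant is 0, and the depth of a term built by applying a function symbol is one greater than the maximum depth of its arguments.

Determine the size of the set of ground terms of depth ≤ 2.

74

Let N_k = |{terms of depth ≤ k}|. Then N_0 = 2 and N_k = 2 + N_{k-1}^2 + N_{k-1} for k ≥ 1 (one summand per function symbol, arity giving the exponent).
N_0 = 2
N_1 = 2 + 2^2 + 2 = 8
N_2 = 2 + 8^2 + 8 = 74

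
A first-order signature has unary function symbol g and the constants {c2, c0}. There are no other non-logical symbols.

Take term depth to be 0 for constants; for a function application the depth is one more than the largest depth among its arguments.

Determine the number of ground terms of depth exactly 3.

Write N_k for the number of ground terms of depth ≤ k. A term of depth ≤ k is either a constant or a function symbol applied to arguments of depth ≤ k−1, so N_k = 2 + N_{k-1}.
N_0 = 2
N_1 = 2 + 2 = 4
N_2 = 2 + 4 = 6
N_3 = 2 + 6 = 8
Terms of depth exactly 3: N_3 − N_2 = 8 − 6 = 2.

2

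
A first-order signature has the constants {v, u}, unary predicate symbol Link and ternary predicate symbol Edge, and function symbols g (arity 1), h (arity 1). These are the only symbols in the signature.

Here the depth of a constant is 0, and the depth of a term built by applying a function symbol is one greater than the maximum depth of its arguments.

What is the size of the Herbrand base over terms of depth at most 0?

First count ground terms of depth ≤ 0.
If N_k denotes the number of depth-≤k ground terms, the 2 constants give N_0 = 2, and each function symbol of arity r contributes N_{k-1}^r new terms at level k: N_k = 2 + N_{k-1} + N_{k-1}.
N_0 = 2
Explicitly: v, u.
So |H| = 2.
Each predicate of arity r yields |H|^r ground atoms (one per choice of an r-tuple from H):
  Link: 2;  Edge: 2^3 = 8
Total ground atoms: 2 + 8 = 10.

10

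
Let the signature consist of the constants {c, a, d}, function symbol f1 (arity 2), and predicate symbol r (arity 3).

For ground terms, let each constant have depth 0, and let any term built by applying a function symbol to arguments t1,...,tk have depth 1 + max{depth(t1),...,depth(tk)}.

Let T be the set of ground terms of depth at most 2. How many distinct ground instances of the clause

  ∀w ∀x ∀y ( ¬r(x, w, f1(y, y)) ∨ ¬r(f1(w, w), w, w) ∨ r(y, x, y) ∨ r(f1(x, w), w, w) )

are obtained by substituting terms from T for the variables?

Ground terms of depth ≤ 2:
  Write N_k for the number of ground terms of depth ≤ k. A term of depth ≤ k is either a constant or a function symbol applied to arguments of depth ≤ k−1, so N_k = 3 + N_{k-1}^2.
  N_0 = 3
  N_1 = 3 + 3^2 = 12
  N_2 = 3 + 12^2 = 147
So there are 147 ground terms available for substitution.
Each of w, x, y ranges independently over the available ground terms, and distinct assignments produce distinct instances.
Number of ground instances = 147^3 = 3176523.

3176523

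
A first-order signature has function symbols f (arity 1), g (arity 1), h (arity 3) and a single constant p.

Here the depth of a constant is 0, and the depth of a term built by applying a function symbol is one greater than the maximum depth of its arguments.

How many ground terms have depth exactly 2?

69

Let N_k = |{terms of depth ≤ k}|. Then N_0 = 1 and N_k = 1 + N_{k-1} + N_{k-1} + N_{k-1}^3 for k ≥ 1 (one summand per function symbol, arity giving the exponent).
N_0 = 1
N_1 = 1 + 1 + 1 + 1^3 = 4
N_2 = 1 + 4 + 4 + 4^3 = 73
Terms of depth exactly 2: N_2 − N_1 = 73 − 4 = 69.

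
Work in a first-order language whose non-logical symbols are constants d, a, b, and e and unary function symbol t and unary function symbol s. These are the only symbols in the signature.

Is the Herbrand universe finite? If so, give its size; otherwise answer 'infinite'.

infinite

The signature has at least one function symbol (t, arity 1) and at least one constant (d).
Iterating t gives infinitely many distinct ground terms: d, t(d), t(t(d)), ...
So the Herbrand universe is infinite.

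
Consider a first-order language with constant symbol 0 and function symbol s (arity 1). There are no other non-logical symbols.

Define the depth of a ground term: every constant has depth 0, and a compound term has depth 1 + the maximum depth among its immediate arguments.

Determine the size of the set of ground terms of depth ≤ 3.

4

Let N_k count ground terms of depth at most k. Each non-constant term of depth ≤ k is some function symbol applied to depth-≤(k−1) arguments, giving N_k = 1 + N_{k-1}.
N_0 = 1
N_1 = 1 + 1 = 2
N_2 = 1 + 2 = 3
N_3 = 1 + 3 = 4
Explicitly: 0, s(0), s(s(0)), s(s(s(0))).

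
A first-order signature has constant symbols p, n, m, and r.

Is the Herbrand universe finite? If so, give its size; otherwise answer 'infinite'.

4

There are no function symbols, so every ground term is one of the 4 constants.
The Herbrand universe is {p, n, m, r}, which is finite with 4 elements.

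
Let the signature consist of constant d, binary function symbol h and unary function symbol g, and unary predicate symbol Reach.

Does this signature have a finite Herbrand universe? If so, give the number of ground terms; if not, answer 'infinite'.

infinite

The signature has at least one function symbol (h, arity 2) and at least one constant (d).
Iterating h gives infinitely many distinct ground terms: d, h(d, d), h(h(d, d), h(d, d)), ...
So the Herbrand universe is infinite.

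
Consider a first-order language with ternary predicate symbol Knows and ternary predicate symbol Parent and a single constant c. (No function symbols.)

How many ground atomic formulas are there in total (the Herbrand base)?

With no function symbols, the Herbrand universe is just the 1 constant.
Ground atoms per predicate: Knows: 1^3 = 1, Parent: 1^3 = 1.
Herbrand base size = 1 + 1 = 2.

2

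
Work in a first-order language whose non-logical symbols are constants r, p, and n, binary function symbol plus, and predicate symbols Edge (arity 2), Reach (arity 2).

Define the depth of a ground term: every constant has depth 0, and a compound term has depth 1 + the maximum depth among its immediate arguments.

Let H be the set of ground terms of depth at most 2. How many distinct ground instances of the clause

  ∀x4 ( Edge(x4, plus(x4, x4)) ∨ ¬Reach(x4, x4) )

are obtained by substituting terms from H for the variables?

147

Ground terms of depth ≤ 2:
  Let N_k count ground terms of depth at most k. Each non-constant term of depth ≤ k is some function symbol applied to depth-≤(k−1) arguments, giving N_k = 3 + N_{k-1}^2.
  N_0 = 3
  N_1 = 3 + 3^2 = 12
  N_2 = 3 + 12^2 = 147
So there are 147 ground terms available for substitution.
There is 1 variable to instantiate (x4),  occurring in at least one literal, so different choices give different ground instances.
Number of ground instances = 147.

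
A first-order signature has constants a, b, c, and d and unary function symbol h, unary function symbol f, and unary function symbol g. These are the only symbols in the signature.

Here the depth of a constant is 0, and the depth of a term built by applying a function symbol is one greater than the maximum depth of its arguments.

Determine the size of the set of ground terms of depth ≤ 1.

16

Write N_k for the number of ground terms of depth ≤ k. A term of depth ≤ k is either a constant or a function symbol applied to arguments of depth ≤ k−1, so N_k = 4 + N_{k-1} + N_{k-1} + N_{k-1}.
N_0 = 4
N_1 = 4 + 4 + 4 + 4 = 16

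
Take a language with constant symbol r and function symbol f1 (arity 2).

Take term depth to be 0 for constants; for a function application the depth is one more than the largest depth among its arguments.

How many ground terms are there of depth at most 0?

1

If N_k denotes the number of depth-≤k ground terms, the 1 constant gives N_0 = 1, and each function symbol of arity r contributes N_{k-1}^r new terms at level k: N_k = 1 + N_{k-1}^2.
N_0 = 1
Explicitly: r.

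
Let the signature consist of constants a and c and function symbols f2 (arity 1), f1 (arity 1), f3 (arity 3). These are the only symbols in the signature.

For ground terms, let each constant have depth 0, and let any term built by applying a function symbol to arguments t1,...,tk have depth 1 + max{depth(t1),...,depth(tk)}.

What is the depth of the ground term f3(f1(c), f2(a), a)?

2

depth(f1(c)) = 1 + depth(c) = 1 + 0 = 1
depth(f2(a)) = 1 + depth(a) = 1 + 0 = 1
depth(f3(f1(c), f2(a), a)) = 1 + max(1, 1, 0) = 2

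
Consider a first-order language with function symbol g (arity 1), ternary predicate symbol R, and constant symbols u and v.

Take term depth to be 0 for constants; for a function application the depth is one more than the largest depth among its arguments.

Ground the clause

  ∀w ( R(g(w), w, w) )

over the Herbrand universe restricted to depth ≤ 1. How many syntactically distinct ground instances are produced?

Ground terms of depth ≤ 1:
  Count level by level. With function symbols g/1, the terms of depth ≤ k are the 2 constants together with each function applied to depth-≤(k−1) tuples, so N_k = 2 + N_{k-1}.
  N_0 = 2
  N_1 = 2 + 2 = 4
So there are 4 ground terms available for substitution.
The clause has 1 distinct variable (w), which appears in the body. In the free term algebra distinct substitutions yield syntactically distinct ground instances.
Number of ground instances = 4.

4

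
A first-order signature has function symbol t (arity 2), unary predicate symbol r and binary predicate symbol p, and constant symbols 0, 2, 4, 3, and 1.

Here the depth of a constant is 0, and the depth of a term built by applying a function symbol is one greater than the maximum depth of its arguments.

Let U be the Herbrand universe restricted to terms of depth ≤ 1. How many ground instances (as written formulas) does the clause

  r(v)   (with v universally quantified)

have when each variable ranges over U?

Ground terms of depth ≤ 1:
  Let N_k count ground terms of depth at most k. Each non-constant term of depth ≤ k is some function symbol applied to depth-≤(k−1) arguments, giving N_k = 5 + N_{k-1}^2.
  N_0 = 5
  N_1 = 5 + 5^2 = 30
So there are 30 ground terms available for substitution.
There is 1 variable to instantiate (v),  occurring in at least one literal, so different choices give different ground instances.
Number of ground instances = 30.

30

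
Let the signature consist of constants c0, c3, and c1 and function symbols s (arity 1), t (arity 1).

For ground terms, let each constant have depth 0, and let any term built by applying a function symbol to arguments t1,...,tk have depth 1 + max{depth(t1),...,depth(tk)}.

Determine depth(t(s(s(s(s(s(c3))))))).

6

depth(s(c3)) = 1 + depth(c3) = 1 + 0 = 1
depth(s(s(c3))) = 1 + depth(s(c3)) = 1 + 1 = 2
depth(s(s(s(c3)))) = 1 + depth(s(s(c3))) = 1 + 2 = 3
depth(s(s(s(s(c3))))) = 1 + depth(s(s(s(c3)))) = 1 + 3 = 4
depth(s(s(s(s(s(c3)))))) = 1 + depth(s(s(s(s(c3))))) = 1 + 4 = 5
depth(t(s(s(s(s(s(c3))))))) = 1 + depth(s(s(s(s(s(c3)))))) = 1 + 5 = 6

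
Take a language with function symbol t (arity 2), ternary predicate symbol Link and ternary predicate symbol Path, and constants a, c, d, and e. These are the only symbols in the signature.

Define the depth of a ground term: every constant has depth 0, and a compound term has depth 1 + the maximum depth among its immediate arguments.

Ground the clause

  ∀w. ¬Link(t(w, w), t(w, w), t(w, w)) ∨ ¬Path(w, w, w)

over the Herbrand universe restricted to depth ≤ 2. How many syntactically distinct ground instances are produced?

404

Ground terms of depth ≤ 2:
  Let N_k count ground terms of depth at most k. Each non-constant term of depth ≤ k is some function symbol applied to depth-≤(k−1) arguments, giving N_k = 4 + N_{k-1}^2.
  N_0 = 4
  N_1 = 4 + 4^2 = 20
  N_2 = 4 + 20^2 = 404
So there are 404 ground terms available for substitution.
There is 1 variable to instantiate (w),  occurring in at least one literal, so different choices give different ground instances.
Number of ground instances = 404.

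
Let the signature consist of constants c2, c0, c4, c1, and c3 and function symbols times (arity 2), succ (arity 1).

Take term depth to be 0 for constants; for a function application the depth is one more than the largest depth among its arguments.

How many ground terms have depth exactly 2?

Let N_k count ground terms of depth at most k. Each non-constant term of depth ≤ k is some function symbol applied to depth-≤(k−1) arguments, giving N_k = 5 + N_{k-1}^2 + N_{k-1}.
N_0 = 5
N_1 = 5 + 5^2 + 5 = 35
N_2 = 5 + 35^2 + 35 = 1265
Terms of depth exactly 2: N_2 − N_1 = 1265 − 35 = 1230.

1230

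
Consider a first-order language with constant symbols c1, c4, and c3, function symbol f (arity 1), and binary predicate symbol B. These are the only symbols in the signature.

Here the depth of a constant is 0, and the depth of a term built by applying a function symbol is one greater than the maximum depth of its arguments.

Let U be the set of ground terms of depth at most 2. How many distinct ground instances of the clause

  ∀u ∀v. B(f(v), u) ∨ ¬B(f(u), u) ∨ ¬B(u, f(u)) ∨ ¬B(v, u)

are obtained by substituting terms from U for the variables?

Ground terms of depth ≤ 2:
  Count level by level. With function symbols f/1, the terms of depth ≤ k are the 3 constants together with each function applied to depth-≤(k−1) tuples, so N_k = 3 + N_{k-1}.
  N_0 = 3
  N_1 = 3 + 3 = 6
  N_2 = 3 + 6 = 9
So there are 9 ground terms available for substitution.
Each of u, v ranges independently over the available ground terms, and distinct assignments produce distinct instances.
Number of ground instances = 9^2 = 81.

81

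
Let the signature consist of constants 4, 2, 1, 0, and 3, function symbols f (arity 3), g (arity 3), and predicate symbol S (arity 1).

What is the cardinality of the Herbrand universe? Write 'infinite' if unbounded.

The signature has at least one function symbol (f, arity 3) and at least one constant (4).
Iterating f gives infinitely many distinct ground terms: 4, f(4, 4, 4), f(f(4, 4, 4), f(4, 4, 4), f(4, 4, 4)), ...
So the Herbrand universe is infinite.

infinite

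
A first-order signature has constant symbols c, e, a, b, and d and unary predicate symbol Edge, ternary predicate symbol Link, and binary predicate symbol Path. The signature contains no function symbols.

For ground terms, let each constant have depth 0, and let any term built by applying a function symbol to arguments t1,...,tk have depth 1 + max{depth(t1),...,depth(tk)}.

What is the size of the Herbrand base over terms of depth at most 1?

First count ground terms of depth ≤ 1.
With no function symbols every ground term is a constant, so there are exactly 5 ground terms at every depth bound.
N_0 = 5
N_1 = 5
Explicitly: c, e, a, b, d.
So |H| = 5.
Ground atoms are formed by filling each argument slot of a predicate with a term from H, so an r-ary predicate gives |H|^r atoms:
  Edge: 5;  Link: 5^3 = 125;  Path: 5^2 = 25
Total ground atoms: 5 + 125 + 25 = 155.

155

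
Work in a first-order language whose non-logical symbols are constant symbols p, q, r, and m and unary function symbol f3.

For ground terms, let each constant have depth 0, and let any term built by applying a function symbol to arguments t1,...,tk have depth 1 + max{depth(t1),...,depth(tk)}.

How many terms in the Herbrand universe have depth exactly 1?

4

Let N_k = |{terms of depth ≤ k}|. Then N_0 = 4 and N_k = 4 + N_{k-1} for k ≥ 1 (one summand per function symbol, arity giving the exponent).
N_0 = 4
N_1 = 4 + 4 = 8
Terms of depth exactly 1: N_1 − N_0 = 8 − 4 = 4.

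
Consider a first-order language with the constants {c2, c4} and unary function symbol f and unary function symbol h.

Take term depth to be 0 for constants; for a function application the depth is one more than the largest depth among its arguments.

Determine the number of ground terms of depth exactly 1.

If N_k denotes the number of depth-≤k ground terms, the 2 constants give N_0 = 2, and each function symbol of arity r contributes N_{k-1}^r new terms at level k: N_k = 2 + N_{k-1} + N_{k-1}.
N_0 = 2
N_1 = 2 + 2 + 2 = 6
Terms of depth exactly 1: N_1 − N_0 = 6 − 2 = 4.

4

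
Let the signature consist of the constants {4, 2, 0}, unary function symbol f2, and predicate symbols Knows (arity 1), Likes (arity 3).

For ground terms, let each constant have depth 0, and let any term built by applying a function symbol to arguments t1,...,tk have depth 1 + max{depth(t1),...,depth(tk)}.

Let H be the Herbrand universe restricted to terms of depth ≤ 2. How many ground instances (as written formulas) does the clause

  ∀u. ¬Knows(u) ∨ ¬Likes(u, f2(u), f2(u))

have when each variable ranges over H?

Ground terms of depth ≤ 2:
  Count level by level. With function symbols f2/1, the terms of depth ≤ k are the 3 constants together with each function applied to depth-≤(k−1) tuples, so N_k = 3 + N_{k-1}.
  N_0 = 3
  N_1 = 3 + 3 = 6
  N_2 = 3 + 6 = 9
  Explicitly: 4, 2, 0, f2(4), f2(2), f2(0), f2(f2(4)), f2(f2(2)), f2(f2(0)).
So there are 9 ground terms available for substitution.
There is 1 variable to instantiate (u),  occurring in at least one literal, so different choices give different ground instances.
Number of ground instances = 9.

9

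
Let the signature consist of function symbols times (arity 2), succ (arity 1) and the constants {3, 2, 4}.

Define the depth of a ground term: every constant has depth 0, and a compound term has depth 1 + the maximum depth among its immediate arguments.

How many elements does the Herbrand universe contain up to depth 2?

If N_k denotes the number of depth-≤k ground terms, the 3 constants give N_0 = 3, and each function symbol of arity r contributes N_{k-1}^r new terms at level k: N_k = 3 + N_{k-1}^2 + N_{k-1}.
N_0 = 3
N_1 = 3 + 3^2 + 3 = 15
N_2 = 3 + 15^2 + 15 = 243

243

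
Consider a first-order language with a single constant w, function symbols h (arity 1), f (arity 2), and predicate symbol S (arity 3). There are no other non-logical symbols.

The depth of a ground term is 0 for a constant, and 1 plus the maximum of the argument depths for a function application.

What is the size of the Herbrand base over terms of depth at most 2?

2197

First count ground terms of depth ≤ 2.
Let N_k count ground terms of depth at most k. Each non-constant term of depth ≤ k is some function symbol applied to depth-≤(k−1) arguments, giving N_k = 1 + N_{k-1} + N_{k-1}^2.
N_0 = 1
N_1 = 1 + 1 + 1^2 = 3
N_2 = 1 + 3 + 3^2 = 13
So |H| = 13.
A ground atom is a predicate applied to a tuple of terms from H, so the count is the sum over predicates of |H|^arity:
  S: 13^3 = 2197
Total ground atoms: 2197.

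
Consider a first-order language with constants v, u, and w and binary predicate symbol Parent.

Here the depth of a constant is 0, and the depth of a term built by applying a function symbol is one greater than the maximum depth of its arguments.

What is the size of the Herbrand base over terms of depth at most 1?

9

First count ground terms of depth ≤ 1.
With no function symbols every ground term is a constant, so there are exactly 3 ground terms at every depth bound.
N_0 = 3
N_1 = 3
So |H| = 3.
Ground atoms are formed by filling each argument slot of a predicate with a term from H, so an r-ary predicate gives |H|^r atoms:
  Parent: 3^2 = 9
Total ground atoms: 9.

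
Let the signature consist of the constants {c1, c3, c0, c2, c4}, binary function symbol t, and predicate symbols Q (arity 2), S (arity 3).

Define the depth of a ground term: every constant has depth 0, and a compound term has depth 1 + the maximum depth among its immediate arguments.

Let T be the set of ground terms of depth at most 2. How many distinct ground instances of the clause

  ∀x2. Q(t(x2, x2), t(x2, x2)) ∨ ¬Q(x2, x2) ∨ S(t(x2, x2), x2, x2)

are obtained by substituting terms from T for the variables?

Ground terms of depth ≤ 2:
  Let N_k count ground terms of depth at most k. Each non-constant term of depth ≤ k is some function symbol applied to depth-≤(k−1) arguments, giving N_k = 5 + N_{k-1}^2.
  N_0 = 5
  N_1 = 5 + 5^2 = 30
  N_2 = 5 + 30^2 = 905
So there are 905 ground terms available for substitution.
There is 1 variable to instantiate (x2),  occurring in at least one literal, so different choices give different ground instances.
Number of ground instances = 905.

905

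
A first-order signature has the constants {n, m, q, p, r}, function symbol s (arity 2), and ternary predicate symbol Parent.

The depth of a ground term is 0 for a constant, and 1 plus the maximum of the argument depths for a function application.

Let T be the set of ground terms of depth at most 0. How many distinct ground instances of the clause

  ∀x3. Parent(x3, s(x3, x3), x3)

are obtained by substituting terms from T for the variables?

Ground terms of depth ≤ 0:
  Let N_k = |{terms of depth ≤ k}|. Then N_0 = 5 and N_k = 5 + N_{k-1}^2 for k ≥ 1 (one summand per function symbol, arity giving the exponent).
  N_0 = 5
  Explicitly: n, m, q, p, r.
So there are 5 ground terms available for substitution.
The body mentions the single quantified variable x3; since ground terms form a free algebra, no two substitutions collapse to the same formula.
Number of ground instances = 5.

5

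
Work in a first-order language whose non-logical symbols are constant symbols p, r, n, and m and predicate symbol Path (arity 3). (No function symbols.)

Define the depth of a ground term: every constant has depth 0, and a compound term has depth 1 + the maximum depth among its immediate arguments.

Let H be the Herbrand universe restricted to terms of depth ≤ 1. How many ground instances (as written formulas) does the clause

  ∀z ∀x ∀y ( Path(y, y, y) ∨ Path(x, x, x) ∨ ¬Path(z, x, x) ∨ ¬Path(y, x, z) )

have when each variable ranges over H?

Ground terms of depth ≤ 1:
  With no function symbols every ground term is a constant, so there are exactly 4 ground terms at every depth bound.
  N_0 = 4
  N_1 = 4
So there are 4 ground terms available for substitution.
Each of z, x, y ranges independently over the available ground terms, and distinct assignments produce distinct instances.
Number of ground instances = 4^3 = 64.

64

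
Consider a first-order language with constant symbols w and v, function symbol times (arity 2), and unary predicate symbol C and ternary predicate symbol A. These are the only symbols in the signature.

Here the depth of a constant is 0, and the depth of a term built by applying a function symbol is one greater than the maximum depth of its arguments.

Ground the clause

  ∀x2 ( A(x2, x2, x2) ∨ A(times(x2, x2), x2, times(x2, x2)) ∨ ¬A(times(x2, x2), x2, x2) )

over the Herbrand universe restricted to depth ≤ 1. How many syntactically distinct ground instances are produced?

Ground terms of depth ≤ 1:
  If N_k denotes the number of depth-≤k ground terms, the 2 constants give N_0 = 2, and each function symbol of arity r contributes N_{k-1}^r new terms at level k: N_k = 2 + N_{k-1}^2.
  N_0 = 2
  N_1 = 2 + 2^2 = 6
  Explicitly: w, v, times(w, w), times(w, v), times(v, w), times(v, v).
So there are 6 ground terms available for substitution.
The clause has 1 distinct variable (x2), which appears in the body. In the free term algebra distinct substitutions yield syntactically distinct ground instances.
Number of ground instances = 6.

6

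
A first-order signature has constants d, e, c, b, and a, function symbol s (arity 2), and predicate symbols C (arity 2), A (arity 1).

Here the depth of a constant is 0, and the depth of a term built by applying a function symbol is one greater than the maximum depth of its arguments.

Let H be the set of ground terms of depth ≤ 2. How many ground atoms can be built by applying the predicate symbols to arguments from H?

819930

First count ground terms of depth ≤ 2.
Let N_k = |{terms of depth ≤ k}|. Then N_0 = 5 and N_k = 5 + N_{k-1}^2 for k ≥ 1 (one summand per function symbol, arity giving the exponent).
N_0 = 5
N_1 = 5 + 5^2 = 30
N_2 = 5 + 30^2 = 905
So |H| = 905.
A ground atom is a predicate applied to a tuple of terms from H, so the count is the sum over predicates of |H|^arity:
  C: 905^2 = 819025;  A: 905
Total ground atoms: 819025 + 905 = 819930.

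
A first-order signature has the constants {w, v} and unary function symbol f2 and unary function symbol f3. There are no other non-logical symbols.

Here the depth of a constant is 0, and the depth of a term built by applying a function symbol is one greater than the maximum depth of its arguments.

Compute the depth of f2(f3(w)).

depth(f3(w)) = 1 + depth(w) = 1 + 0 = 1
depth(f2(f3(w))) = 1 + depth(f3(w)) = 1 + 1 = 2

2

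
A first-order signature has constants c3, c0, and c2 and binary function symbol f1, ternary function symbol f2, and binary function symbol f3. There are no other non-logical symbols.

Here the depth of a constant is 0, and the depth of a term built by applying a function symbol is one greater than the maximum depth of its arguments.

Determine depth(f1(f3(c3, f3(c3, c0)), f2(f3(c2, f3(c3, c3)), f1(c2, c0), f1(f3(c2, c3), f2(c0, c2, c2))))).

depth(f3(c3, c0)) = 1 + max(0, 0) = 1
depth(f3(c3, f3(c3, c0))) = 1 + max(0, 1) = 2
depth(f3(c3, c3)) = 1 + max(0, 0) = 1
depth(f3(c2, f3(c3, c3))) = 1 + max(0, 1) = 2
depth(f1(c2, c0)) = 1 + max(0, 0) = 1
depth(f3(c2, c3)) = 1 + max(0, 0) = 1
depth(f2(c0, c2, c2)) = 1 + max(0, 0, 0) = 1
depth(f1(f3(c2, c3), f2(c0, c2, c2))) = 1 + max(1, 1) = 2
depth(f2(f3(c2, f3(c3, c3)), f1(c2, c0), f1(f3(c2, c3), f2(c0, c2, c2)))) = 1 + max(2, 1, 2) = 3
depth(f1(f3(c3, f3(c3, c0)), f2(f3(c2, f3(c3, c3)), f1(c2, c0), f1(f3(c2, c3), f2(c0, c2, c2))))) = 1 + max(2, 3) = 4

4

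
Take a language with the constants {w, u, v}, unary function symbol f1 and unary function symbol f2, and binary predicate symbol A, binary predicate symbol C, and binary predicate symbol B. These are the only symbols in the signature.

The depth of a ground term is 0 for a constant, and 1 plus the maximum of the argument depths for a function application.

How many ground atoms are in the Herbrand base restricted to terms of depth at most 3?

First count ground terms of depth ≤ 3.
Let N_k count ground terms of depth at most k. Each non-constant term of depth ≤ k is some function symbol applied to depth-≤(k−1) arguments, giving N_k = 3 + N_{k-1} + N_{k-1}.
N_0 = 3
N_1 = 3 + 3 + 3 = 9
N_2 = 3 + 9 + 9 = 21
N_3 = 3 + 21 + 21 = 45
So |H| = 45.
A ground atom is a predicate applied to a tuple of terms from H, so the count is the sum over predicates of |H|^arity:
  A: 45^2 = 2025;  C: 45^2 = 2025;  B: 45^2 = 2025
Total ground atoms: 2025 + 2025 + 2025 = 6075.

6075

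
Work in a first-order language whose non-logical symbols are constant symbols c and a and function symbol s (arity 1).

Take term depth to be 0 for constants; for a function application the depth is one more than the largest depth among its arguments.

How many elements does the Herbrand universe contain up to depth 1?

Count level by level. With function symbols s/1, the terms of depth ≤ k are the 2 constants together with each function applied to depth-≤(k−1) tuples, so N_k = 2 + N_{k-1}.
N_0 = 2
N_1 = 2 + 2 = 4
Explicitly: c, a, s(c), s(a).

4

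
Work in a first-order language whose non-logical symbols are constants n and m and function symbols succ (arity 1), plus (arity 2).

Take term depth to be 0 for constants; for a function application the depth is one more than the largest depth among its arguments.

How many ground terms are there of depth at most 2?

Write N_k for the number of ground terms of depth ≤ k. A term of depth ≤ k is either a constant or a function symbol applied to arguments of depth ≤ k−1, so N_k = 2 + N_{k-1} + N_{k-1}^2.
N_0 = 2
N_1 = 2 + 2 + 2^2 = 8
N_2 = 2 + 8 + 8^2 = 74

74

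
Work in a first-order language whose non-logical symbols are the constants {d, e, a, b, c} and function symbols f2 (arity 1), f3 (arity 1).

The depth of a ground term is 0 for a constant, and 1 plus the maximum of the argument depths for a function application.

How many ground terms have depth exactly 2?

20

Let N_k count ground terms of depth at most k. Each non-constant term of depth ≤ k is some function symbol applied to depth-≤(k−1) arguments, giving N_k = 5 + N_{k-1} + N_{k-1}.
N_0 = 5
N_1 = 5 + 5 + 5 = 15
N_2 = 5 + 15 + 15 = 35
Terms of depth exactly 2: N_2 − N_1 = 35 − 15 = 20.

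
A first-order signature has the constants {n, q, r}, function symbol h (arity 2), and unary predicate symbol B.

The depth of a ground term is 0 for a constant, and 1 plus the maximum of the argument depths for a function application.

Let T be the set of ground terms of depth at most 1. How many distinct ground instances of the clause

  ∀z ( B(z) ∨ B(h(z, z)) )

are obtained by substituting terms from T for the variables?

12

Ground terms of depth ≤ 1:
  If N_k denotes the number of depth-≤k ground terms, the 3 constants give N_0 = 3, and each function symbol of arity r contributes N_{k-1}^r new terms at level k: N_k = 3 + N_{k-1}^2.
  N_0 = 3
  N_1 = 3 + 3^2 = 12
  Explicitly: n, q, r, h(n, n), h(n, q), h(n, r), h(q, n), h(q, q), h(q, r), h(r, n), h(r, q), h(r, r).
So there are 12 ground terms available for substitution.
The body mentions the single quantified variable z; since ground terms form a free algebra, no two substitutions collapse to the same formula.
Number of ground instances = 12.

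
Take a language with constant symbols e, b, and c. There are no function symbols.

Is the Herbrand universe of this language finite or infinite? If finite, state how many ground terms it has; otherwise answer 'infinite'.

There are no function symbols, so every ground term is one of the 3 constants.
The Herbrand universe is {e, b, c}, which is finite with 3 elements.

3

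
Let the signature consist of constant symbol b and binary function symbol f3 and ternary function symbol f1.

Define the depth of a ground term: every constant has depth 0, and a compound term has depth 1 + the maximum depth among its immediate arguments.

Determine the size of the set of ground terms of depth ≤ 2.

Count level by level. With function symbols f3/2, f1/3, the terms of depth ≤ k are the 1 constant together with each function applied to depth-≤(k−1) tuples, so N_k = 1 + N_{k-1}^2 + N_{k-1}^3.
N_0 = 1
N_1 = 1 + 1^2 + 1^3 = 3
N_2 = 1 + 3^2 + 3^3 = 37

37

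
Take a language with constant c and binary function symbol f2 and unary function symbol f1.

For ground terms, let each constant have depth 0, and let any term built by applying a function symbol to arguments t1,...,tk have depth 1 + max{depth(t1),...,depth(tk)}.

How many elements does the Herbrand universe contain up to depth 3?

183

Let N_k = |{terms of depth ≤ k}|. Then N_0 = 1 and N_k = 1 + N_{k-1}^2 + N_{k-1} for k ≥ 1 (one summand per function symbol, arity giving the exponent).
N_0 = 1
N_1 = 1 + 1^2 + 1 = 3
N_2 = 1 + 3^2 + 3 = 13
N_3 = 1 + 13^2 + 13 = 183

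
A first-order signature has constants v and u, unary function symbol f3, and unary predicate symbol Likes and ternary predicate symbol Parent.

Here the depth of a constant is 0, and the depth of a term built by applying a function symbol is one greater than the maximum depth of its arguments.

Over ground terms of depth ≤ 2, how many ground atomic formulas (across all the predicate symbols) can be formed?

First count ground terms of depth ≤ 2.
If N_k denotes the number of depth-≤k ground terms, the 2 constants give N_0 = 2, and each function symbol of arity r contributes N_{k-1}^r new terms at level k: N_k = 2 + N_{k-1}.
N_0 = 2
N_1 = 2 + 2 = 4
N_2 = 2 + 4 = 6
Explicitly: v, u, f3(v), f3(u), f3(f3(v)), f3(f3(u)).
So |H| = 6.
For each predicate symbol, the number of ground atoms is |H| raised to its arity; summing:
  Likes: 6;  Parent: 6^3 = 216
Total ground atoms: 6 + 216 = 222.

222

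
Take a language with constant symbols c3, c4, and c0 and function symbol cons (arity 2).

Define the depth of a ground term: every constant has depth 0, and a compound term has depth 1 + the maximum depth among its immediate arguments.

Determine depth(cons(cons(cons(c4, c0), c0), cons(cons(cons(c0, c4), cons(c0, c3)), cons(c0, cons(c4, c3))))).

depth(cons(c4, c0)) = 1 + max(0, 0) = 1
depth(cons(cons(c4, c0), c0)) = 1 + max(1, 0) = 2
depth(cons(c0, c4)) = 1 + max(0, 0) = 1
depth(cons(c0, c3)) = 1 + max(0, 0) = 1
depth(cons(cons(c0, c4), cons(c0, c3))) = 1 + max(1, 1) = 2
depth(cons(c4, c3)) = 1 + max(0, 0) = 1
depth(cons(c0, cons(c4, c3))) = 1 + max(0, 1) = 2
depth(cons(cons(cons(c0, c4), cons(c0, c3)), cons(c0, cons(c4, c3)))) = 1 + max(2, 2) = 3
depth(cons(cons(cons(c4, c0), c0), cons(cons(cons(c0, c4), cons(c0, c3)), cons(c0, cons(c4, c3))))) = 1 + max(2, 3) = 4

4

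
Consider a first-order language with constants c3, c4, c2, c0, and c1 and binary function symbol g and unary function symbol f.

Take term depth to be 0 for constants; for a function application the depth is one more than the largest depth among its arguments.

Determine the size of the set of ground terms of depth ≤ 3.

1601495

Count level by level. With function symbols g/2, f/1, the terms of depth ≤ k are the 5 constants together with each function applied to depth-≤(k−1) tuples, so N_k = 5 + N_{k-1}^2 + N_{k-1}.
N_0 = 5
N_1 = 5 + 5^2 + 5 = 35
N_2 = 5 + 35^2 + 35 = 1265
N_3 = 5 + 1265^2 + 1265 = 1601495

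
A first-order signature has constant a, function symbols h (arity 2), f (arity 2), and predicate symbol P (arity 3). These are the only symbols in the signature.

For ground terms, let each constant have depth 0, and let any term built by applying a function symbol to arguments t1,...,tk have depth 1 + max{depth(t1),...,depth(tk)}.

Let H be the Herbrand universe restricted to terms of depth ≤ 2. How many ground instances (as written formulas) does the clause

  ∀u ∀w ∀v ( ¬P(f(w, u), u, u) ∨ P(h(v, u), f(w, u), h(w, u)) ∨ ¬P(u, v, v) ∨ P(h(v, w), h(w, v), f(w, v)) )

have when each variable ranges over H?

6859

Ground terms of depth ≤ 2:
  Write N_k for the number of ground terms of depth ≤ k. A term of depth ≤ k is either a constant or a function symbol applied to arguments of depth ≤ k−1, so N_k = 1 + N_{k-1}^2 + N_{k-1}^2.
  N_0 = 1
  N_1 = 1 + 1^2 + 1^2 = 3
  N_2 = 1 + 3^2 + 3^2 = 19
So there are 19 ground terms available for substitution.
The body mentions every one of the 3 quantified variables; since ground terms form a free algebra, no two substitutions collapse to the same formula.
Number of ground instances = 19^3 = 6859.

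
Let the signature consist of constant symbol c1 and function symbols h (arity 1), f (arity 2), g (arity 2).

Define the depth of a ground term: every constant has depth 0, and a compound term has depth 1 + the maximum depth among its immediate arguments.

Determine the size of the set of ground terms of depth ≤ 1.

4

Let N_k = |{terms of depth ≤ k}|. Then N_0 = 1 and N_k = 1 + N_{k-1} + N_{k-1}^2 + N_{k-1}^2 for k ≥ 1 (one summand per function symbol, arity giving the exponent).
N_0 = 1
N_1 = 1 + 1 + 1^2 + 1^2 = 4
Explicitly: c1, h(c1), f(c1, c1), g(c1, c1).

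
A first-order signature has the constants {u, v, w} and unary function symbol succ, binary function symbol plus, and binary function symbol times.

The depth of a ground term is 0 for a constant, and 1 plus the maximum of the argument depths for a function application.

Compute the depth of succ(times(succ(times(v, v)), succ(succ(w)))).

4

depth(times(v, v)) = 1 + max(0, 0) = 1
depth(succ(times(v, v))) = 1 + depth(times(v, v)) = 1 + 1 = 2
depth(succ(w)) = 1 + depth(w) = 1 + 0 = 1
depth(succ(succ(w))) = 1 + depth(succ(w)) = 1 + 1 = 2
depth(times(succ(times(v, v)), succ(succ(w)))) = 1 + max(2, 2) = 3
depth(succ(times(succ(times(v, v)), succ(succ(w))))) = 1 + depth(times(succ(times(v, v)), succ(succ(w)))) = 1 + 3 = 4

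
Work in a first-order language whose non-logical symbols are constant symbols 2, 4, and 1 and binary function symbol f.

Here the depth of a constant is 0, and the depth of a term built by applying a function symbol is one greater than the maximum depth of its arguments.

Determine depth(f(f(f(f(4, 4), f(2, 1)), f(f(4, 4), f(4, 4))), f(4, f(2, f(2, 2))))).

4

depth(f(4, 4)) = 1 + max(0, 0) = 1
depth(f(2, 1)) = 1 + max(0, 0) = 1
depth(f(f(4, 4), f(2, 1))) = 1 + max(1, 1) = 2
depth(f(f(4, 4), f(4, 4))) = 1 + max(1, 1) = 2
depth(f(f(f(4, 4), f(2, 1)), f(f(4, 4), f(4, 4)))) = 1 + max(2, 2) = 3
depth(f(2, 2)) = 1 + max(0, 0) = 1
depth(f(2, f(2, 2))) = 1 + max(0, 1) = 2
depth(f(4, f(2, f(2, 2)))) = 1 + max(0, 2) = 3
depth(f(f(f(f(4, 4), f(2, 1)), f(f(4, 4), f(4, 4))), f(4, f(2, f(2, 2))))) = 1 + max(3, 3) = 4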